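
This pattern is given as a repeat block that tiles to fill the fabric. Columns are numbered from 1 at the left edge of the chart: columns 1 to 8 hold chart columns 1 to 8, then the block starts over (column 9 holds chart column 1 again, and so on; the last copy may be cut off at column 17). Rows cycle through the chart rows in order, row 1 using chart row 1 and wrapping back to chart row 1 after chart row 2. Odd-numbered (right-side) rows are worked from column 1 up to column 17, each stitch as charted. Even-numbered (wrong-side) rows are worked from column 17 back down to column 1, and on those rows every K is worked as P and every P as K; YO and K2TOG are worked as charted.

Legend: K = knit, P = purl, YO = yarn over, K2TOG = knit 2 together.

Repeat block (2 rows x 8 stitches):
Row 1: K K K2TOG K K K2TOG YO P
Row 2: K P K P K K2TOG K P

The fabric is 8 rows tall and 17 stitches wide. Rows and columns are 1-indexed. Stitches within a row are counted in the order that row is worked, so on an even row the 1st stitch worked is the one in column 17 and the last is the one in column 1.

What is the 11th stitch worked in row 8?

For row 8: chart row = ((8-1) mod 2) + 1 = 2; this is a WS (even) row.
Chart row 2 tiled across columns 1-17: K P K P K K2TOG K P K P K P K K2TOG K P K
WS row: flip the tiled sequence (start at column 17) and apply K<->P; YO and K2TOG stay.
Row 8 as worked: P K P K2TOG P K P K P K P K2TOG P K P K P
Stitch 11 in working order -> P

Result:
P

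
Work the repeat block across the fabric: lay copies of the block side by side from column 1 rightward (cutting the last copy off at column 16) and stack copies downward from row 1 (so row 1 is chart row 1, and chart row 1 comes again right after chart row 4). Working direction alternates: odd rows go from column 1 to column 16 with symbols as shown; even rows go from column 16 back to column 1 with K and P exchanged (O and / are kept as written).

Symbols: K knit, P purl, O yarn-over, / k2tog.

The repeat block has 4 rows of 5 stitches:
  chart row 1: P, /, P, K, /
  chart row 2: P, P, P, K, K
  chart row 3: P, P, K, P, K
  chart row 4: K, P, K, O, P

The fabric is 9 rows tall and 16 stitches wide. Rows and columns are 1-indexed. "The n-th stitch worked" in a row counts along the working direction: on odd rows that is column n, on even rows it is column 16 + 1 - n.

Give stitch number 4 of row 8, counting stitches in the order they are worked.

Row 8 uses chart row ((8-1) mod 4)+1 = 4. Row 8 is even, so WS.
Chart row 4 tiled across columns 1-16: K P K O P K P K O P K P K O P K
WS: work from column 16 back to column 1 (reverse the tiled row), swapping K<->P (O and / unchanged).
Row 8 as worked: P K O P K P K O P K P K O P K P
The 4th stitch worked is P.

Result:
P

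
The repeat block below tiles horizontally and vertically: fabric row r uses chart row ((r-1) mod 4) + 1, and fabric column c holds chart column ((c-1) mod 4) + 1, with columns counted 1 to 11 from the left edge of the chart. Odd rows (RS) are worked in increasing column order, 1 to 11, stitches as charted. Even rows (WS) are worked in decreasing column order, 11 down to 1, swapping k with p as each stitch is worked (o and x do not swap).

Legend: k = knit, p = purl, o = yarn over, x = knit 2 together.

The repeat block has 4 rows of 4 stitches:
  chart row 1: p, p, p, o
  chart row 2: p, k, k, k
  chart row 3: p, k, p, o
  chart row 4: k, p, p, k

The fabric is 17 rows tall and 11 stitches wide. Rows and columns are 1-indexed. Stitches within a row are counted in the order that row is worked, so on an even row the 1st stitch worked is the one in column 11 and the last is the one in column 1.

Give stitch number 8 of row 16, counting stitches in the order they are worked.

Row 16: (16-1) mod 4 = 3, so use chart row 4. Even row -> WS.
Chart row 4 tiled across columns 1-11: k p p k k p p k k p p
Wrong side: read the tiled row from column 11 down to 1 and exchange k with p (leave o, x).
Row 16 as worked: k k p p k k p p k k p
The 8th stitch worked is p.

Result:
p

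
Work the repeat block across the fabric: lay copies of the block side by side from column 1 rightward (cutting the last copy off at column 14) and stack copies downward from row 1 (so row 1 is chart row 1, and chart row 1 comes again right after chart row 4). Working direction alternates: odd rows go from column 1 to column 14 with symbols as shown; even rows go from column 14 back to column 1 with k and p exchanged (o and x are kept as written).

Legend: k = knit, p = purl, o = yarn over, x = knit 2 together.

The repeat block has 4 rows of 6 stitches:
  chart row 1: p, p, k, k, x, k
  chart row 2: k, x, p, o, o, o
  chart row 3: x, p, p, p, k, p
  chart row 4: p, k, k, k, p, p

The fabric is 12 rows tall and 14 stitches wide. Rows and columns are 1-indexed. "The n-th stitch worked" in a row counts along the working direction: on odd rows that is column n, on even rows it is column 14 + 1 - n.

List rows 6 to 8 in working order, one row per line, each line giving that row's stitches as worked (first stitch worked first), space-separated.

== ROWS AS WORKED ==
x p o o o k x p o o o k x p
x p p p k p x p p p k p x p
p k k k p p p k k k p p p k

Derivation:
Row 6: chart row 2, WS - tiled (columns 1-14): k x p o o o k x p o o o k x; work from column 14 back to 1 with k<->p swapped.
Row 7: chart row 3, RS - tile across columns 1-14 and work as-is.
Row 8: chart row 4, WS - tiled (columns 1-14): p k k k p p p k k k p p p k; work from column 14 back to 1 with k<->p swapped.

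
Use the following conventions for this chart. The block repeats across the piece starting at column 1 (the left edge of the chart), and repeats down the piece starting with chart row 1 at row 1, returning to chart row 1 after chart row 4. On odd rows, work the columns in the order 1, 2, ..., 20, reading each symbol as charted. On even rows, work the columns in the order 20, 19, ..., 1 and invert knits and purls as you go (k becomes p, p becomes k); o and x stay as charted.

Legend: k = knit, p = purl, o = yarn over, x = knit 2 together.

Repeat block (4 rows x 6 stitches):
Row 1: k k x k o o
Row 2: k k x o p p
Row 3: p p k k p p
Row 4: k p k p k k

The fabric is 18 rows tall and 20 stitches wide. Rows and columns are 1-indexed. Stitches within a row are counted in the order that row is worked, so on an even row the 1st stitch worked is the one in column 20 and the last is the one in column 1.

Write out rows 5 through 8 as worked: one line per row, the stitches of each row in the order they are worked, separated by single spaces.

Row 5: chart row 1, RS - tile across columns 1-20 and work as-is.
Row 6: chart row 2, WS - tiled (columns 1-20): k k x o p p k k x o p p k k x o p p k k; work from column 20 back to 1 with k<->p swapped.
Row 7: chart row 3, RS - tile across columns 1-20 and work as-is.
Row 8: chart row 4, WS - tiled (columns 1-20): k p k p k k k p k p k k k p k p k k k p; work from column 20 back to 1 with k<->p swapped.

Result:
k k x k o o k k x k o o k k x k o o k k
p p k k o x p p k k o x p p k k o x p p
p p k k p p p p k k p p p p k k p p p p
k p p p k p k p p p k p k p p p k p k p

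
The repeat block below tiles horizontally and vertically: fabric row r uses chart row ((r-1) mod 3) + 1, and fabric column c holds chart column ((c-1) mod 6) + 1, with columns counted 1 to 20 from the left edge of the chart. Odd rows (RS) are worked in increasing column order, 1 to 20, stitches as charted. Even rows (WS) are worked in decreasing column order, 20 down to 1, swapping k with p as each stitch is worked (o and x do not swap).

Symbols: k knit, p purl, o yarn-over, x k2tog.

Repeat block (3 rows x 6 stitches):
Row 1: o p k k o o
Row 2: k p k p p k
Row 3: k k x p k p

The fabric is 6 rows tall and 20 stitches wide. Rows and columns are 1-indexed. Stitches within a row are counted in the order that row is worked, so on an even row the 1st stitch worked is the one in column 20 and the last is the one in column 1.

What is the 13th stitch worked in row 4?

Row 4: (4-1) mod 3 = 0, so use chart row 1. Even row -> WS.
Chart row 1 tiled across columns 1-20: o p k k o o o p k k o o o p k k o o o p
WS: work from column 20 back to column 1 (reverse the tiled row), swapping k<->p (o and x unchanged).
Row 4 as worked: k o o o p p k o o o p p k o o o p p k o
Stitch 13 in working order -> k

== STITCH ==
k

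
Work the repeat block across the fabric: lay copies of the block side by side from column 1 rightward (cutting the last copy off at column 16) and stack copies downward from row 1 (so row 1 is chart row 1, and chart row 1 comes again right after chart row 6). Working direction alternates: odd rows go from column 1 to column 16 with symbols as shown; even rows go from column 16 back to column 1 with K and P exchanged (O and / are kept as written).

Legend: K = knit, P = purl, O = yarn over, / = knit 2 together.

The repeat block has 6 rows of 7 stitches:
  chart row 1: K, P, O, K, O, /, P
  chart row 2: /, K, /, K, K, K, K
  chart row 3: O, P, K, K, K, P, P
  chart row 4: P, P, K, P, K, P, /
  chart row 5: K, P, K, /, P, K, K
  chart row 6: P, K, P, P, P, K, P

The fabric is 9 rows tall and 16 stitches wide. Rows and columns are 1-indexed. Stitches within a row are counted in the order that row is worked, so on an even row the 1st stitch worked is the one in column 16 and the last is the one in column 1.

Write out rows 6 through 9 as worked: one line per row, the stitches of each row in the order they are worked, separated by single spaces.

== ROWS AS WORKED ==
P K K P K K K P K K P K K K P K
K P O K O / P K P O K O / P K P
P / P P P P / P / P P P P / P /
O P K K K P P O P K K K P P O P

Derivation:
Row 6: chart row 6, WS - tiled (columns 1-16): P K P P P K P P K P P P K P P K; work from column 16 back to 1 with K<->P swapped.
Row 7: chart row 1, RS - tile across columns 1-16 and work as-is.
Row 8: chart row 2, WS - tiled (columns 1-16): / K / K K K K / K / K K K K / K; work from column 16 back to 1 with K<->P swapped.
Row 9: chart row 3, RS - tile across columns 1-16 and work as-is.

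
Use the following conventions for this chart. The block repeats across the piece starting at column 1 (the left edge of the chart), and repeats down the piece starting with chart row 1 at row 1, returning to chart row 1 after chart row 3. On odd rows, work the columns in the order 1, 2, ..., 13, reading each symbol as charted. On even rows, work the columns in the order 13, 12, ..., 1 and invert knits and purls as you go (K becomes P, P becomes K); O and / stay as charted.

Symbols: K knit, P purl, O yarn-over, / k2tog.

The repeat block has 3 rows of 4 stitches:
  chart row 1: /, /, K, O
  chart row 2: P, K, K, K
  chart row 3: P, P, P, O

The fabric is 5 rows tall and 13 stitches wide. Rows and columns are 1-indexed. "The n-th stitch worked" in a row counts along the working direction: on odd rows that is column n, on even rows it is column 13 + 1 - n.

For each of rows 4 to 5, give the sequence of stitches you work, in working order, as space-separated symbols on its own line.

== ROWS AS WORKED ==
/ O P / / O P / / O P / /
P K K K P K K K P K K K P

Derivation:
Row 4: chart row 1, WS - tiled (columns 1-13): / / K O / / K O / / K O /; work from column 13 back to 1 with K<->P swapped.
Row 5: chart row 2, RS - tile across columns 1-13 and work as-is.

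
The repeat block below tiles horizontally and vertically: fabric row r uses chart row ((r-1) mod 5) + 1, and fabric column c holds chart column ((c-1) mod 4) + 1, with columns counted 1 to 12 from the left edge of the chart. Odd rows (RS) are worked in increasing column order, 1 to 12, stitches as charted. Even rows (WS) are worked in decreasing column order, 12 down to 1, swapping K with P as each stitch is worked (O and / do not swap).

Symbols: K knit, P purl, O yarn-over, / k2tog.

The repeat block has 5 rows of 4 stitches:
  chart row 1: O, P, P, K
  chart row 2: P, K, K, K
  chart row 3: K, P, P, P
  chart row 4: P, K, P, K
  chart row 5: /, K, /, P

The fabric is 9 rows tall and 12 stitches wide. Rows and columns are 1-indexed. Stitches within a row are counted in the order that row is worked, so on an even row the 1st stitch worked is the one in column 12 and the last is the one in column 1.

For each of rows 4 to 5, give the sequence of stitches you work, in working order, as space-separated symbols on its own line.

== ROWS AS WORKED ==
P K P K P K P K P K P K
/ K / P / K / P / K / P

Derivation:
Row 4: chart row 4, WS - tiled (columns 1-12): P K P K P K P K P K P K; work from column 12 back to 1 with K<->P swapped.
Row 5: chart row 5, RS - tile across columns 1-12 and work as-is.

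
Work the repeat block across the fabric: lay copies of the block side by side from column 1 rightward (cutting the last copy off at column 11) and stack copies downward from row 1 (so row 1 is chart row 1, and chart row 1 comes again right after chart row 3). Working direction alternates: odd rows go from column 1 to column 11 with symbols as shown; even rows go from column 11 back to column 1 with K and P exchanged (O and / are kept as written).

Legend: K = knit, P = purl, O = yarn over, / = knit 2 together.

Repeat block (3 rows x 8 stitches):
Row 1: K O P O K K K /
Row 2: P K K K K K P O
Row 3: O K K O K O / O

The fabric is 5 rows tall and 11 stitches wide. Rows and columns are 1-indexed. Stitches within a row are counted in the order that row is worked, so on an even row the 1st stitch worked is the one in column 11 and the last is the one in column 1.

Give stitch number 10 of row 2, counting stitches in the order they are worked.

Stitch:
P

Derivation:
For row 2: chart row = ((2-1) mod 3) + 1 = 2; this is a WS (even) row.
Chart row 2 tiled across columns 1-11: P K K K K K P O P K K
Wrong side: read the tiled row from column 11 down to 1 and exchange K with P (leave O, /).
Row 2 as worked: P P K O K P P P P P K
Stitch 10 in working order -> P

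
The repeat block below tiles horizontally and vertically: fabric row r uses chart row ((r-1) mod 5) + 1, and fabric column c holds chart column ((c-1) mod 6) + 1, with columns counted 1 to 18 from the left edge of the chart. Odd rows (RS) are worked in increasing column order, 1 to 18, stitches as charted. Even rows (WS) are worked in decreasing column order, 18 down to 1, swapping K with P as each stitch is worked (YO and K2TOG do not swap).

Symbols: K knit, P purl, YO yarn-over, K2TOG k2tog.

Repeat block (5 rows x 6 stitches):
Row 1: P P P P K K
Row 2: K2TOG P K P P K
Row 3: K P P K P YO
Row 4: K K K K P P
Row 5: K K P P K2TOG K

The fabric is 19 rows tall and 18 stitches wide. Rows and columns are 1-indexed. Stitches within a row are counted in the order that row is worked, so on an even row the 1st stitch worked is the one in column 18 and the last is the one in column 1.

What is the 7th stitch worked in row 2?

Row 2 uses chart row ((2-1) mod 5)+1 = 2. Row 2 is even, so WS.
Chart row 2 tiled across columns 1-18: K2TOG P K P P K K2TOG P K P P K K2TOG P K P P K
WS row: flip the tiled sequence (start at column 18) and apply K<->P; YO and K2TOG stay.
Row 2 as worked: P K K P K K2TOG P K K P K K2TOG P K K P K K2TOG
Counting 7 along the worked row gives P.

Stitch:
P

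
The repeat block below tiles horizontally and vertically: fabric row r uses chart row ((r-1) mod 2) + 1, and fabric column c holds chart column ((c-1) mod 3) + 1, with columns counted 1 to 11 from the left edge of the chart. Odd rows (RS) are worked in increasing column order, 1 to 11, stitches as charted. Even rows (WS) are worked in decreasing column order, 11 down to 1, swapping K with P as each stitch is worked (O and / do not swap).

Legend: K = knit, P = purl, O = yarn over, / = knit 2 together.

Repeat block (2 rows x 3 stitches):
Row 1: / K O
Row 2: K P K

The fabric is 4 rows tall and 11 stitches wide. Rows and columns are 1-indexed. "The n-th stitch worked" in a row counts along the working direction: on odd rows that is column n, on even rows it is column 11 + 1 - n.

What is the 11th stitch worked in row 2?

Row 2 uses chart row ((2-1) mod 2)+1 = 2. Row 2 is even, so WS.
Chart row 2 tiled across columns 1-11: K P K K P K K P K K P
WS: work from column 11 back to column 1 (reverse the tiled row), swapping K<->P (O and / unchanged).
Row 2 as worked: K P P K P P K P P K P
The 11th stitch worked is P.

Result:
P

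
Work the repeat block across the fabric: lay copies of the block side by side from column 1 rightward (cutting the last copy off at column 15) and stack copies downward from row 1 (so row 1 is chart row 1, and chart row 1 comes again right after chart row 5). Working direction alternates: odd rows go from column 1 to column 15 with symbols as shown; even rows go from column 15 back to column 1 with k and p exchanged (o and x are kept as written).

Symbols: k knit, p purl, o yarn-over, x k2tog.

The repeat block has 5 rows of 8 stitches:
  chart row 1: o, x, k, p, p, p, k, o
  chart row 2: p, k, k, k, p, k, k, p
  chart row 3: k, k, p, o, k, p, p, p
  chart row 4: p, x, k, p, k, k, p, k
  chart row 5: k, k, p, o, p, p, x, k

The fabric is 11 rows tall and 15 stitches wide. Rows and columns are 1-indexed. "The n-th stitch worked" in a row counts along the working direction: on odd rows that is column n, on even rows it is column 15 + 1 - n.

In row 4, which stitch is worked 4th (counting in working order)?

Stitch:
k

Derivation:
Row 4 uses chart row ((4-1) mod 5)+1 = 4. Row 4 is even, so WS.
Chart row 4 tiled across columns 1-15: p x k p k k p k p x k p k k p
Wrong side: read the tiled row from column 15 down to 1 and exchange k with p (leave o, x).
Row 4 as worked: k p p k p x k p k p p k p x k
The 4th stitch worked is k.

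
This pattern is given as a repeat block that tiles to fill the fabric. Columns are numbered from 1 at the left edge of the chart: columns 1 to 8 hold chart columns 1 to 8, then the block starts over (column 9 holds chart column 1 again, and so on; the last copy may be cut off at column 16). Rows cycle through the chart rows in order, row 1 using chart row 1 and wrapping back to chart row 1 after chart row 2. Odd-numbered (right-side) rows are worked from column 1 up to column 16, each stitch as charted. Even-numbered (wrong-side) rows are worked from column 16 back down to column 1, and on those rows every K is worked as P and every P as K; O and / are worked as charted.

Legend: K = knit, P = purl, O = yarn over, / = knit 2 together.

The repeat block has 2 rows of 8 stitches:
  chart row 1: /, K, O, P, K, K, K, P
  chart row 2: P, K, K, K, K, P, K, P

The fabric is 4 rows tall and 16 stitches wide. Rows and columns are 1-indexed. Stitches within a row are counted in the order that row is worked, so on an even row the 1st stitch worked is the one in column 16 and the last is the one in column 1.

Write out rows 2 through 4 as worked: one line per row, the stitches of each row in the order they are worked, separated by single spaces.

Row 2: chart row 2, WS - tiled (columns 1-16): P K K K K P K P P K K K K P K P; work from column 16 back to 1 with K<->P swapped.
Row 3: chart row 1, RS - tile across columns 1-16 and work as-is.
Row 4: chart row 2, WS - tiled (columns 1-16): P K K K K P K P P K K K K P K P; work from column 16 back to 1 with K<->P swapped.

Result:
K P K P P P P K K P K P P P P K
/ K O P K K K P / K O P K K K P
K P K P P P P K K P K P P P P K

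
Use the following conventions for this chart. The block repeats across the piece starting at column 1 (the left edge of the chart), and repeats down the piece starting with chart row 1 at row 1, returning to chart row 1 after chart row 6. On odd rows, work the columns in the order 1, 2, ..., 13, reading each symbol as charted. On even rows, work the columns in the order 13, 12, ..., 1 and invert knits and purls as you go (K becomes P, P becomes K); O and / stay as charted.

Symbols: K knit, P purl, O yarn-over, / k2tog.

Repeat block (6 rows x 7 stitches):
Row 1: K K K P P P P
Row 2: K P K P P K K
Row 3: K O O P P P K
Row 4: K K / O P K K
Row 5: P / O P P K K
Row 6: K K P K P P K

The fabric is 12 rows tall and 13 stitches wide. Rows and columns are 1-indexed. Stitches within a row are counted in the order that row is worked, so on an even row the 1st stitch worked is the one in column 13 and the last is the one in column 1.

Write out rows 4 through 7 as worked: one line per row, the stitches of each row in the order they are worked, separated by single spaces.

Row 4: chart row 4, WS - tiled (columns 1-13): K K / O P K K K K / O P K; work from column 13 back to 1 with K<->P swapped.
Row 5: chart row 5, RS - tile across columns 1-13 and work as-is.
Row 6: chart row 6, WS - tiled (columns 1-13): K K P K P P K K K P K P P; work from column 13 back to 1 with K<->P swapped.
Row 7: chart row 1, RS - tile across columns 1-13 and work as-is.

Result:
P K O / P P P P K O / P P
P / O P P K K P / O P P K
K K P K P P P K K P K P P
K K K P P P P K K K P P P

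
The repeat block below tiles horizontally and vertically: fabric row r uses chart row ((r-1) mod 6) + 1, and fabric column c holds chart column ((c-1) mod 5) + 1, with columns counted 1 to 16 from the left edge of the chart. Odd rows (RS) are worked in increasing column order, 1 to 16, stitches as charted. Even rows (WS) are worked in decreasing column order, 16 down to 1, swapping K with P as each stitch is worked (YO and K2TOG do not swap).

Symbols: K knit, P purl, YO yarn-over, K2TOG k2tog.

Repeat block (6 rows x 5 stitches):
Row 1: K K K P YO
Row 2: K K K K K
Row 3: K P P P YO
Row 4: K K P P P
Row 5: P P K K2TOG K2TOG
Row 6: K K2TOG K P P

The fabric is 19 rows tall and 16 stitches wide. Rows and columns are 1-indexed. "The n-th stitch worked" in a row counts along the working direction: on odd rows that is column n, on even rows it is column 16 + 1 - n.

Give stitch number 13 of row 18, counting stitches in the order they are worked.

Row 18 uses chart row ((18-1) mod 6)+1 = 6. Row 18 is even, so WS.
Chart row 6 tiled across columns 1-16: K K2TOG K P P K K2TOG K P P K K2TOG K P P K
WS: work from column 16 back to column 1 (reverse the tiled row), swapping K<->P (YO and K2TOG unchanged).
Row 18 as worked: P K K P K2TOG P K K P K2TOG P K K P K2TOG P
Counting 13 along the worked row gives K.

Stitch:
K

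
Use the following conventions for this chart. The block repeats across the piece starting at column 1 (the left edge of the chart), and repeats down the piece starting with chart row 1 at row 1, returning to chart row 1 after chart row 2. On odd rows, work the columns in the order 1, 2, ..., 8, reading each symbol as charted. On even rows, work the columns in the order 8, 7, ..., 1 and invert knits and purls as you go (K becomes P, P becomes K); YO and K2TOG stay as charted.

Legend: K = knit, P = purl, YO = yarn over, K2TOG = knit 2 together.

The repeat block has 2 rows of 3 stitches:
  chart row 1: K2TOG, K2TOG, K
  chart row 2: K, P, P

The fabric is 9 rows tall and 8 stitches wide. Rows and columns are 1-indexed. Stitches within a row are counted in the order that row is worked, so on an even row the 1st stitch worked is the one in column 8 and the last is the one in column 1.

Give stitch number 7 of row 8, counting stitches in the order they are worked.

== STITCH ==
K

Derivation:
For row 8: chart row = ((8-1) mod 2) + 1 = 2; this is a WS (even) row.
Chart row 2 tiled across columns 1-8: K P P K P P K P
Wrong side: read the tiled row from column 8 down to 1 and exchange K with P (leave YO, K2TOG).
Row 8 as worked: K P K K P K K P
Stitch 7 in working order -> K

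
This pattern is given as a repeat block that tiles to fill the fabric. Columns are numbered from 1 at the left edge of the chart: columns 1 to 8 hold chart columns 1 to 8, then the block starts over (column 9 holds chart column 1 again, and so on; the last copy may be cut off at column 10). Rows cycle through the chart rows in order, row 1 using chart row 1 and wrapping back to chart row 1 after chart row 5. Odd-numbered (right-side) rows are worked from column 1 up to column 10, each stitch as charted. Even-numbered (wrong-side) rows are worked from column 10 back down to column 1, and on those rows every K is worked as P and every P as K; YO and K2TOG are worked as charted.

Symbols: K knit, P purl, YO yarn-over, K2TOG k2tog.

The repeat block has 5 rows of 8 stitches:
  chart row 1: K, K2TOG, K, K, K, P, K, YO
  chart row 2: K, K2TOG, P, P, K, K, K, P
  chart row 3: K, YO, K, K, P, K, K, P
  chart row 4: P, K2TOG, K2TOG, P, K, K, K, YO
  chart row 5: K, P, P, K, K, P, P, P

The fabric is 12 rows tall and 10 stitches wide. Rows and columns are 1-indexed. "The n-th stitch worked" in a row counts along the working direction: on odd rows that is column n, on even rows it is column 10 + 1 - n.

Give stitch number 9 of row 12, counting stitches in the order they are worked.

Row 12 uses chart row ((12-1) mod 5)+1 = 2. Row 12 is even, so WS.
Chart row 2 tiled across columns 1-10: K K2TOG P P K K K P K K2TOG
WS row: flip the tiled sequence (start at column 10) and apply K<->P; YO and K2TOG stay.
Row 12 as worked: K2TOG P K P P P K K K2TOG P
Stitch 9 in working order -> K2TOG

Result:
K2TOG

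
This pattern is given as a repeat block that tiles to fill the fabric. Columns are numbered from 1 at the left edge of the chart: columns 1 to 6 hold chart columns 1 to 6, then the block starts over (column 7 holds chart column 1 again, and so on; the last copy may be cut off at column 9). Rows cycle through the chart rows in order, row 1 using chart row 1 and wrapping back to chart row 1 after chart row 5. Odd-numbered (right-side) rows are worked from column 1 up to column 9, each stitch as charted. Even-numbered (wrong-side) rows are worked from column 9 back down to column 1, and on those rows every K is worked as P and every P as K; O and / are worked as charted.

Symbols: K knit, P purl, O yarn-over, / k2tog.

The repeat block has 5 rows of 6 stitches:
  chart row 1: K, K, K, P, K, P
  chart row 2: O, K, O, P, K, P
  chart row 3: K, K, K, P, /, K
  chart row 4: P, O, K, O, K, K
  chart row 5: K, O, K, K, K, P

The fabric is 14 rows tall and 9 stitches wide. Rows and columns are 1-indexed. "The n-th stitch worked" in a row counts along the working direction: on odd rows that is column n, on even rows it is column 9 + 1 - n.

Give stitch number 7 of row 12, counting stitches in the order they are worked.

Row 12 uses chart row ((12-1) mod 5)+1 = 2. Row 12 is even, so WS.
Chart row 2 tiled across columns 1-9: O K O P K P O K O
WS row: flip the tiled sequence (start at column 9) and apply K<->P; O and / stay.
Row 12 as worked: O P O K P K O P O
Stitch 7 in working order -> O

Result:
O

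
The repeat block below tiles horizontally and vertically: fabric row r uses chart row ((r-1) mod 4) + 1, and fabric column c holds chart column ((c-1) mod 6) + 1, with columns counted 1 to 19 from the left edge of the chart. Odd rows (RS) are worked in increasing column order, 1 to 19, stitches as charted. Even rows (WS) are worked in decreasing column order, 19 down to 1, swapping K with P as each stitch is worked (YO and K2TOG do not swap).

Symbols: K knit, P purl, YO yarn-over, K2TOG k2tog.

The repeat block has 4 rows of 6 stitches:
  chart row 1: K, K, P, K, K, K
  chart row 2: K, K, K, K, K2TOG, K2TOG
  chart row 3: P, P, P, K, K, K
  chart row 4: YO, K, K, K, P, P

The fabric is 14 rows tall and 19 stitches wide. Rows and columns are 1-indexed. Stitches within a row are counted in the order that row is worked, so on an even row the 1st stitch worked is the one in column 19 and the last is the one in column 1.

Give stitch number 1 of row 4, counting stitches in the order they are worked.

Row 4: (4-1) mod 4 = 3, so use chart row 4. Even row -> WS.
Chart row 4 tiled across columns 1-19: YO K K K P P YO K K K P P YO K K K P P YO
WS row: flip the tiled sequence (start at column 19) and apply K<->P; YO and K2TOG stay.
Row 4 as worked: YO K K P P P YO K K P P P YO K K P P P YO
Stitch 1 in working order -> YO

Stitch:
YO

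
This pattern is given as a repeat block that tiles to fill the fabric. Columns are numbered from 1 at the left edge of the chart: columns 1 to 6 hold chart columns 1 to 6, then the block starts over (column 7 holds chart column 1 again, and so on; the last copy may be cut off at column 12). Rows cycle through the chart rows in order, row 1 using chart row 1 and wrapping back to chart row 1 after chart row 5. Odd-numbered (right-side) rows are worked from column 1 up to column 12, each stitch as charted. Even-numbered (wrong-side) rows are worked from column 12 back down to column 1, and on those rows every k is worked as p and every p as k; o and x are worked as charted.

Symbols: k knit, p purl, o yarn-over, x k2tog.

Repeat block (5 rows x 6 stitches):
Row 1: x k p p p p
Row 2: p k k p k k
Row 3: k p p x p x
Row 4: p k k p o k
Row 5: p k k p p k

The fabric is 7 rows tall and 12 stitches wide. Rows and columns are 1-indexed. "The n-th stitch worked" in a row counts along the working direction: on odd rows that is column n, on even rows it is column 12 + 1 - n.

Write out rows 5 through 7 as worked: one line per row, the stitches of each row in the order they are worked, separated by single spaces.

Result:
p k k p p k p k k p p k
k k k k p x k k k k p x
p k k p k k p k k p k k

Derivation:
Row 5: chart row 5, RS - tile across columns 1-12 and work as-is.
Row 6: chart row 1, WS - tiled (columns 1-12): x k p p p p x k p p p p; work from column 12 back to 1 with k<->p swapped.
Row 7: chart row 2, RS - tile across columns 1-12 and work as-is.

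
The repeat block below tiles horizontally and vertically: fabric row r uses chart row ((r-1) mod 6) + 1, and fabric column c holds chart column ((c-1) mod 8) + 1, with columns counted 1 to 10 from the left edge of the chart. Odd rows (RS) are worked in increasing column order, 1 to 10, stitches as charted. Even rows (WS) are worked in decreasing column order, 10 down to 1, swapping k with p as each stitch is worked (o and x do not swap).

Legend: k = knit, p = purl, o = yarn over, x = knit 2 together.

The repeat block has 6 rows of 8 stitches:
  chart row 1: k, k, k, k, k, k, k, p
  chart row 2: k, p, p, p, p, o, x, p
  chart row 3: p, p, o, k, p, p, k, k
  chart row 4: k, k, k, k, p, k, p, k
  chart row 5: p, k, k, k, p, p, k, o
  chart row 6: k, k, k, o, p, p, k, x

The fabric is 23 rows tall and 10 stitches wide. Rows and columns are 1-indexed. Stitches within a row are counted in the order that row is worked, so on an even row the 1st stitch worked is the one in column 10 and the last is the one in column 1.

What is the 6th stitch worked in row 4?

Result:
k

Derivation:
Row 4: (4-1) mod 6 = 3, so use chart row 4. Even row -> WS.
Chart row 4 tiled across columns 1-10: k k k k p k p k k k
WS: work from column 10 back to column 1 (reverse the tiled row), swapping k<->p (o and x unchanged).
Row 4 as worked: p p p k p k p p p p
Stitch 6 in working order -> k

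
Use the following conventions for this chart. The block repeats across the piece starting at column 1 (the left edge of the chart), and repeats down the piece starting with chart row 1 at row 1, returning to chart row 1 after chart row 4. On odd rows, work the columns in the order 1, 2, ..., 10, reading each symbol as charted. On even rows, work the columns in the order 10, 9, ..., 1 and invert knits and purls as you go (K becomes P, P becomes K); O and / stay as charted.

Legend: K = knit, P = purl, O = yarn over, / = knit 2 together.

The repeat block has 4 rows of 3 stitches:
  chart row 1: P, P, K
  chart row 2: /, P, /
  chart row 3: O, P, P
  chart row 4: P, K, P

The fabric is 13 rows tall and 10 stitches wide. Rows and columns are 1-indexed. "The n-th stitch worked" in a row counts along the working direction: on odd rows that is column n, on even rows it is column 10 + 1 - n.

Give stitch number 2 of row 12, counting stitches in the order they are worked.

Result:
K

Derivation:
Row 12 uses chart row ((12-1) mod 4)+1 = 4. Row 12 is even, so WS.
Chart row 4 tiled across columns 1-10: P K P P K P P K P P
Wrong side: read the tiled row from column 10 down to 1 and exchange K with P (leave O, /).
Row 12 as worked: K K P K K P K K P K
Counting 2 along the worked row gives K.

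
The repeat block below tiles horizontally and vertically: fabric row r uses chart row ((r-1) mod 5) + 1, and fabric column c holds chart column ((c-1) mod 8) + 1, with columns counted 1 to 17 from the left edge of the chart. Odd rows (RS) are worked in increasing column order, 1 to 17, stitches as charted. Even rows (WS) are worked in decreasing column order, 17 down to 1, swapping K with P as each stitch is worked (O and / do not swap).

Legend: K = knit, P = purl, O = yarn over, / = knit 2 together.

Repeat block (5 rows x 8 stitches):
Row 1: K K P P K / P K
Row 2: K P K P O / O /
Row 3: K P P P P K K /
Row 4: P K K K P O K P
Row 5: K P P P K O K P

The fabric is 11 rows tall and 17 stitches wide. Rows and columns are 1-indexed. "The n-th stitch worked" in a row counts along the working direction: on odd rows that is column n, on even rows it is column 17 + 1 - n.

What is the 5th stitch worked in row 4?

For row 4: chart row = ((4-1) mod 5) + 1 = 4; this is a WS (even) row.
Chart row 4 tiled across columns 1-17: P K K K P O K P P K K K P O K P P
WS: work from column 17 back to column 1 (reverse the tiled row), swapping K<->P (O and / unchanged).
Row 4 as worked: K K P O K P P P K K P O K P P P K
Stitch 5 in working order -> K

Result:
K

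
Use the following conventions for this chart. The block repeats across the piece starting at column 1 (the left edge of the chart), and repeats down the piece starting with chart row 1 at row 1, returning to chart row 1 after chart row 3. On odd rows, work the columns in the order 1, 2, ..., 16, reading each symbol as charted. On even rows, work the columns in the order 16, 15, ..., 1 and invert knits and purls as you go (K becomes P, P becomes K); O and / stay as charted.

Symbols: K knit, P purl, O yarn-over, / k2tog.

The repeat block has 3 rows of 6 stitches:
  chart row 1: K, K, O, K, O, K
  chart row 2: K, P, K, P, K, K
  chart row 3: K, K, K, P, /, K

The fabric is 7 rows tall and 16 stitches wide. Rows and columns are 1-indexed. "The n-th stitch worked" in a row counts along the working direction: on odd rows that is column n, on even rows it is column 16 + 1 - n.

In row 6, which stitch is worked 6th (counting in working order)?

For row 6: chart row = ((6-1) mod 3) + 1 = 3; this is a WS (even) row.
Chart row 3 tiled across columns 1-16: K K K P / K K K K P / K K K K P
WS: work from column 16 back to column 1 (reverse the tiled row), swapping K<->P (O and / unchanged).
Row 6 as worked: K P P P P / K P P P P / K P P P
Counting 6 along the worked row gives /.

== STITCH ==
/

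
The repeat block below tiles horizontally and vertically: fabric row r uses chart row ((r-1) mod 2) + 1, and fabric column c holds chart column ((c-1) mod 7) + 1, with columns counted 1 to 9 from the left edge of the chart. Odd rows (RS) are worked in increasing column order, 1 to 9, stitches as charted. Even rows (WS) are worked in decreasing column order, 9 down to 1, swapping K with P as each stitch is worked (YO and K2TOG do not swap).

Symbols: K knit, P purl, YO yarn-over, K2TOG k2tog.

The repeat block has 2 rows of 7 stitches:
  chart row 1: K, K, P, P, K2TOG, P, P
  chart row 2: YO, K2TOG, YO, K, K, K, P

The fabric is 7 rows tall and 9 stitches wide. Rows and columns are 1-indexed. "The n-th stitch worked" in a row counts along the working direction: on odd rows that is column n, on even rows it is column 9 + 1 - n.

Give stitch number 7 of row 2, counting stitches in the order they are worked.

Result:
YO

Derivation:
Row 2: (2-1) mod 2 = 1, so use chart row 2. Even row -> WS.
Chart row 2 tiled across columns 1-9: YO K2TOG YO K K K P YO K2TOG
WS: work from column 9 back to column 1 (reverse the tiled row), swapping K<->P (YO and K2TOG unchanged).
Row 2 as worked: K2TOG YO K P P P YO K2TOG YO
The 7th stitch worked is YO.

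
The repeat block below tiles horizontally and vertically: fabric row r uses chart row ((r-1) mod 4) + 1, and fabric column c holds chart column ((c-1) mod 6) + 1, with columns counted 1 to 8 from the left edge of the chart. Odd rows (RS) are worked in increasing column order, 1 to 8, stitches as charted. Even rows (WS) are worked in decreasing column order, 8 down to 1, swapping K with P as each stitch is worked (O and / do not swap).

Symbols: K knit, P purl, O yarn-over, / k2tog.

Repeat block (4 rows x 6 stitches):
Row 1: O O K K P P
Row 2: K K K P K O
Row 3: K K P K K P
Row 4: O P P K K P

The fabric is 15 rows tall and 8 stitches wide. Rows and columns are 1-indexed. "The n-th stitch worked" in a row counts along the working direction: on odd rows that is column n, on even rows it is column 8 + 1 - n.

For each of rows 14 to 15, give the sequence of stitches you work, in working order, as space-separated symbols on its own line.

Row 14: chart row 2, WS - tiled (columns 1-8): K K K P K O K K; work from column 8 back to 1 with K<->P swapped.
Row 15: chart row 3, RS - tile across columns 1-8 and work as-is.

Result:
P P O P K P P P
K K P K K P K K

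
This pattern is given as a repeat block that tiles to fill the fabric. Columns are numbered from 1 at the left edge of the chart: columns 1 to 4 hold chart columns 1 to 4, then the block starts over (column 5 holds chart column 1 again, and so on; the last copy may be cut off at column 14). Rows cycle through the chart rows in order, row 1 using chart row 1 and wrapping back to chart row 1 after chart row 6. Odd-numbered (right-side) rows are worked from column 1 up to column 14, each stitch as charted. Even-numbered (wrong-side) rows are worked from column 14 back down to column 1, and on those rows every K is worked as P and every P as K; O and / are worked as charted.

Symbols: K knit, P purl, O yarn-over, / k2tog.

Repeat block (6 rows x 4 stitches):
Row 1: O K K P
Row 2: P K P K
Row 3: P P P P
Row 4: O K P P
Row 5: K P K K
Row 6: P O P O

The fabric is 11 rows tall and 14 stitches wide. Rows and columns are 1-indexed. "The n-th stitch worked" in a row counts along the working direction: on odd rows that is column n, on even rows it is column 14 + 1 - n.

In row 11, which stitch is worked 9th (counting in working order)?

Result:
K

Derivation:
Row 11: (11-1) mod 6 = 4, so use chart row 5. Odd row -> RS.
Chart row 5 tiled across columns 1-14: K P K K K P K K K P K K K P
RS: work column 1 to column 14, symbols as charted — the tiled row is the row as worked.
Stitch 9 in working order -> K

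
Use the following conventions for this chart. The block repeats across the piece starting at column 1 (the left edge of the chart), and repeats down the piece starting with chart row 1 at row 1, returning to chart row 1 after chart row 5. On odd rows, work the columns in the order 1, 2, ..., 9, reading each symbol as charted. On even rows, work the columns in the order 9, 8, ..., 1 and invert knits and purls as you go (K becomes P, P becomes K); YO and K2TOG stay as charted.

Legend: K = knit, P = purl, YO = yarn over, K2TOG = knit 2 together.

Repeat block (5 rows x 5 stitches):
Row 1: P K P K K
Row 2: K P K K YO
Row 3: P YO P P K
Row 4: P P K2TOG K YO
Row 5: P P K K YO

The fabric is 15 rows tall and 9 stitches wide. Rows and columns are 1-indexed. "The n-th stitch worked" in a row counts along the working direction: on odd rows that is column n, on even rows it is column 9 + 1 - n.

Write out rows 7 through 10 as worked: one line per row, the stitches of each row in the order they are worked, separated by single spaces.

== ROWS AS WORKED ==
K P K K YO K P K K
K K YO K P K K YO K
P P K2TOG K YO P P K2TOG K
P P K K YO P P K K

Derivation:
Row 7: chart row 2, RS - tile across columns 1-9 and work as-is.
Row 8: chart row 3, WS - tiled (columns 1-9): P YO P P K P YO P P; work from column 9 back to 1 with K<->P swapped.
Row 9: chart row 4, RS - tile across columns 1-9 and work as-is.
Row 10: chart row 5, WS - tiled (columns 1-9): P P K K YO P P K K; work from column 9 back to 1 with K<->P swapped.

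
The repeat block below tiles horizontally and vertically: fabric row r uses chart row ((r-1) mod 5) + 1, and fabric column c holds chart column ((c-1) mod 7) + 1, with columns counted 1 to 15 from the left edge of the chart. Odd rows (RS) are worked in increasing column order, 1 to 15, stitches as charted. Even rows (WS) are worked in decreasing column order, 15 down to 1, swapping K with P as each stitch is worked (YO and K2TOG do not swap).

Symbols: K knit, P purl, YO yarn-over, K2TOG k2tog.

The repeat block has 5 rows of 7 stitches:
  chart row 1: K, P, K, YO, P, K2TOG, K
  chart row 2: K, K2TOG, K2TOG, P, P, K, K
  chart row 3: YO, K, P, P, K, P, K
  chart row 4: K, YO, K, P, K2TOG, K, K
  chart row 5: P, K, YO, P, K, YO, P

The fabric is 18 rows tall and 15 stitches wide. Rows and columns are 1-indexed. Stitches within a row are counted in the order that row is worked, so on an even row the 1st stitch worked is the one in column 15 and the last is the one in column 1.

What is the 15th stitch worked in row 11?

Result:
K

Derivation:
For row 11: chart row = ((11-1) mod 5) + 1 = 1; this is a RS (odd) row.
Chart row 1 tiled across columns 1-15: K P K YO P K2TOG K K P K YO P K2TOG K K
RS row: no reversal, no swap; stitch n worked = column n.
Stitch 15 in working order -> K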